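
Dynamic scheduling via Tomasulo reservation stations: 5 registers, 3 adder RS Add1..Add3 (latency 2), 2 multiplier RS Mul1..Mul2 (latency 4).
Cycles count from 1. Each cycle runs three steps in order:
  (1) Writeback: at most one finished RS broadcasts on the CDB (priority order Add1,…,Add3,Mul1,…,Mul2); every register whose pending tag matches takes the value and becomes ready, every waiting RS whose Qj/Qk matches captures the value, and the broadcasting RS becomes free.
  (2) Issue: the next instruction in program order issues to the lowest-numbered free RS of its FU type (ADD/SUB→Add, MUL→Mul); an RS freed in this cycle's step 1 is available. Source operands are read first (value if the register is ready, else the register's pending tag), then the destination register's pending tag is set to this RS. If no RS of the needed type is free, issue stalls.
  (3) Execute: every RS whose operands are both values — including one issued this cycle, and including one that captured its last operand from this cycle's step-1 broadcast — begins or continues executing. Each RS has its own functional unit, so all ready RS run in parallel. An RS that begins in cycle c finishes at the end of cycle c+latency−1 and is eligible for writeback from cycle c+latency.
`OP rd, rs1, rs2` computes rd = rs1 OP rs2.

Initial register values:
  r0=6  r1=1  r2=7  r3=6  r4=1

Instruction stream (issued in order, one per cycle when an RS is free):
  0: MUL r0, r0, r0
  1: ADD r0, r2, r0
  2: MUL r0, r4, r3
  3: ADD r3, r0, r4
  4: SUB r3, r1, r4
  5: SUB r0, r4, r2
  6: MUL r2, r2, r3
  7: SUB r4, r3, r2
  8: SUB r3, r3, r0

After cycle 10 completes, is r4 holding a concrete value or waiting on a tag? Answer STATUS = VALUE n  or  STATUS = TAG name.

STATUS = TAG Add1

cycle 1: issue MUL r0<-Mul1 // r0:Mul1,r1:1,r2:7,r3:6,r4:1
cycle 2: issue ADD r0<-Add1 // r0:Add1,r1:1,r2:7,r3:6,r4:1
cycle 3: issue MUL r0<-Mul2 // r0:Mul2,r1:1,r2:7,r3:6,r4:1
cycle 4: issue ADD r3<-Add2 // r0:Mul2,r1:1,r2:7,r3:Add2,r4:1
cycle 5: CDB Mul1=36; issue SUB r3<-Add3 // r0:Mul2,r1:1,r2:7,r3:Add3,r4:1
cycle 6: stall // r0:Mul2,r1:1,r2:7,r3:Add3,r4:1
cycle 7: CDB Add1=43; issue SUB r0<-Add1 // r0:Add1,r1:1,r2:7,r3:Add3,r4:1
cycle 8: CDB Add3=0; issue MUL r2<-Mul1 // r0:Add1,r1:1,r2:Mul1,r3:0,r4:1
cycle 9: CDB Add1=-6; issue SUB r4<-Add1 // r0:-6,r1:1,r2:Mul1,r3:0,r4:Add1
cycle 10: CDB Mul2=6; issue SUB r3<-Add3 // r0:-6,r1:1,r2:Mul1,r3:Add3,r4:Add1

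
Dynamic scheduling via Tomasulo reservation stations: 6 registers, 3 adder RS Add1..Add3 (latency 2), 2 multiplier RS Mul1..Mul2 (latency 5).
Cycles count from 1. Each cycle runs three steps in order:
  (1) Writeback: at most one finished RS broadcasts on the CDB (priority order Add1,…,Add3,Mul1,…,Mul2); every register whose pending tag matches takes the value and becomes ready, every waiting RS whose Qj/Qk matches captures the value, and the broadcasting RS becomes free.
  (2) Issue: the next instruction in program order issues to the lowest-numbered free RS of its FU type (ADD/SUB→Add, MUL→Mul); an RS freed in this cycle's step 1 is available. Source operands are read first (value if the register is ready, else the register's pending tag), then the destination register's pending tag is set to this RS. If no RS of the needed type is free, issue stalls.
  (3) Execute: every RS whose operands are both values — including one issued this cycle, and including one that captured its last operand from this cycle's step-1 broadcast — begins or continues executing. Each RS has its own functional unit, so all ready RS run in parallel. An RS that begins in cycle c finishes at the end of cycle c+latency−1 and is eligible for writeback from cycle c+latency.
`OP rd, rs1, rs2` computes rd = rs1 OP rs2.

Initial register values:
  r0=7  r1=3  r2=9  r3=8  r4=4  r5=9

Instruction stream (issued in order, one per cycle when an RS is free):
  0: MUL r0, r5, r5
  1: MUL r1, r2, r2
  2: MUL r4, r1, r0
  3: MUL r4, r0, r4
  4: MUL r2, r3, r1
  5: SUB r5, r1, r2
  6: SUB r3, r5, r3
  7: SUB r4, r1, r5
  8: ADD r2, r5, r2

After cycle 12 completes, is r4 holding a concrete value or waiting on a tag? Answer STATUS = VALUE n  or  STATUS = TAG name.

c1: issue MUL r0<-Mul1 | r0:Mul1,r1:3,r2:9,r3:8,r4:4,r5:9
c2: issue MUL r1<-Mul2 | r0:Mul1,r1:Mul2,r2:9,r3:8,r4:4,r5:9
c3: stall | r0:Mul1,r1:Mul2,r2:9,r3:8,r4:4,r5:9
c4: stall | r0:Mul1,r1:Mul2,r2:9,r3:8,r4:4,r5:9
c5: stall | r0:Mul1,r1:Mul2,r2:9,r3:8,r4:4,r5:9
c6: CDB Mul1=81; issue MUL r4<-Mul1 | r0:81,r1:Mul2,r2:9,r3:8,r4:Mul1,r5:9
c7: CDB Mul2=81; issue MUL r4<-Mul2 | r0:81,r1:81,r2:9,r3:8,r4:Mul2,r5:9
c8: stall | r0:81,r1:81,r2:9,r3:8,r4:Mul2,r5:9
c9: stall | r0:81,r1:81,r2:9,r3:8,r4:Mul2,r5:9
c10: stall | r0:81,r1:81,r2:9,r3:8,r4:Mul2,r5:9
c11: stall | r0:81,r1:81,r2:9,r3:8,r4:Mul2,r5:9
c12: CDB Mul1=6561; issue MUL r2<-Mul1 | r0:81,r1:81,r2:Mul1,r3:8,r4:Mul2,r5:9

STATUS = TAG Mul2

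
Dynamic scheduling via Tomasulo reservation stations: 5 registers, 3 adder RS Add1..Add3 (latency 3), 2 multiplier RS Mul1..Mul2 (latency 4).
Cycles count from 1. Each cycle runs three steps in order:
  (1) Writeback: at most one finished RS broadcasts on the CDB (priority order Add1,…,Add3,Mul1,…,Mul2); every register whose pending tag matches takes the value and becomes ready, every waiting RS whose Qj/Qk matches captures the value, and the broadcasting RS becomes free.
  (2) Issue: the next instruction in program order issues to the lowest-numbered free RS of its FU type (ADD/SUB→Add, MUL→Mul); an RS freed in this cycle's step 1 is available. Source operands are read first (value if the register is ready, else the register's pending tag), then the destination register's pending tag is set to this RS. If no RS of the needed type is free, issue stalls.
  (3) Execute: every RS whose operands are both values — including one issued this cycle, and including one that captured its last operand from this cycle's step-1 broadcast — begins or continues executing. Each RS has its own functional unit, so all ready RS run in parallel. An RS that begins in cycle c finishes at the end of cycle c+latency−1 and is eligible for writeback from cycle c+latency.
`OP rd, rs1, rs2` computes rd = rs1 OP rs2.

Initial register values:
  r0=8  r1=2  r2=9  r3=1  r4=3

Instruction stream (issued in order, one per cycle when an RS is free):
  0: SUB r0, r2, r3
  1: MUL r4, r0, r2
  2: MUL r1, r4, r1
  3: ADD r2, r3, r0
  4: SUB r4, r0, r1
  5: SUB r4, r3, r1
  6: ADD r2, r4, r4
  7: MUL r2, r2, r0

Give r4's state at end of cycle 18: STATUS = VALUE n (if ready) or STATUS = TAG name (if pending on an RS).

STATUS = VALUE -143

cycle 1: issue SUB r0<-Add1 // r0:Add1,r1:2,r2:9,r3:1,r4:3
cycle 2: issue MUL r4<-Mul1 // r0:Add1,r1:2,r2:9,r3:1,r4:Mul1
cycle 3: issue MUL r1<-Mul2 // r0:Add1,r1:Mul2,r2:9,r3:1,r4:Mul1
cycle 4: CDB Add1=8; issue ADD r2<-Add1 // r0:8,r1:Mul2,r2:Add1,r3:1,r4:Mul1
cycle 5: issue SUB r4<-Add2 // r0:8,r1:Mul2,r2:Add1,r3:1,r4:Add2
cycle 6: issue SUB r4<-Add3 // r0:8,r1:Mul2,r2:Add1,r3:1,r4:Add3
cycle 7: CDB Add1=9; issue ADD r2<-Add1 // r0:8,r1:Mul2,r2:Add1,r3:1,r4:Add3
cycle 8: CDB Mul1=72; issue MUL r2<-Mul1 // r0:8,r1:Mul2,r2:Mul1,r3:1,r4:Add3
cycle 9: - // r0:8,r1:Mul2,r2:Mul1,r3:1,r4:Add3
cycle 10: - // r0:8,r1:Mul2,r2:Mul1,r3:1,r4:Add3
cycle 11: - // r0:8,r1:Mul2,r2:Mul1,r3:1,r4:Add3
cycle 12: CDB Mul2=144 // r0:8,r1:144,r2:Mul1,r3:1,r4:Add3
cycle 13: - // r0:8,r1:144,r2:Mul1,r3:1,r4:Add3
cycle 14: - // r0:8,r1:144,r2:Mul1,r3:1,r4:Add3
cycle 15: CDB Add2=-136 // r0:8,r1:144,r2:Mul1,r3:1,r4:Add3
cycle 16: CDB Add3=-143 // r0:8,r1:144,r2:Mul1,r3:1,r4:-143
cycle 17: - // r0:8,r1:144,r2:Mul1,r3:1,r4:-143
cycle 18: - // r0:8,r1:144,r2:Mul1,r3:1,r4:-143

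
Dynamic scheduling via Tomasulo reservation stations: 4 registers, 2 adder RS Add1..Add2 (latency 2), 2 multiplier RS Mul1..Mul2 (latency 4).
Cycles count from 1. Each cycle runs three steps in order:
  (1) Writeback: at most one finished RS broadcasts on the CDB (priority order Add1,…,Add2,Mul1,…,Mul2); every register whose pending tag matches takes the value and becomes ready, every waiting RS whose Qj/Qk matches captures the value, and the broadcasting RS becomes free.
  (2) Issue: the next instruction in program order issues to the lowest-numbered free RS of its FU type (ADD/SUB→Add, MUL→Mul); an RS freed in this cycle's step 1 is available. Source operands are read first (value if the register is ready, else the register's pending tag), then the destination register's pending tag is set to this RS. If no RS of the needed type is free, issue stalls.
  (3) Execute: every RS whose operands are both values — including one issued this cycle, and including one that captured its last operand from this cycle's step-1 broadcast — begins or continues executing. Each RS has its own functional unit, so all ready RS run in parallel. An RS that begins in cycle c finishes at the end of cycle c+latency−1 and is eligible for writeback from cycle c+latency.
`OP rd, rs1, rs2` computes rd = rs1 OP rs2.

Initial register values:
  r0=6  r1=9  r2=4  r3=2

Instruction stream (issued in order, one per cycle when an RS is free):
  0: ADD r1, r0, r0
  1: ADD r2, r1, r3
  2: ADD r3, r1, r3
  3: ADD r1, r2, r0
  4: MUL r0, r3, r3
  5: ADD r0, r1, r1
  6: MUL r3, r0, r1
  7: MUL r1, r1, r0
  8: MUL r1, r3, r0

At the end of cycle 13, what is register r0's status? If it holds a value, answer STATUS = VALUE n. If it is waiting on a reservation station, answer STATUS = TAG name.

STATUS = VALUE 40

cycle 1: issue ADD r1<-Add1 // r0:6,r1:Add1,r2:4,r3:2
cycle 2: issue ADD r2<-Add2 // r0:6,r1:Add1,r2:Add2,r3:2
cycle 3: CDB Add1=12; issue ADD r3<-Add1 // r0:6,r1:12,r2:Add2,r3:Add1
cycle 4: stall // r0:6,r1:12,r2:Add2,r3:Add1
cycle 5: CDB Add1=14; issue ADD r1<-Add1 // r0:6,r1:Add1,r2:Add2,r3:14
cycle 6: CDB Add2=14; issue MUL r0<-Mul1 // r0:Mul1,r1:Add1,r2:14,r3:14
cycle 7: issue ADD r0<-Add2 // r0:Add2,r1:Add1,r2:14,r3:14
cycle 8: CDB Add1=20; issue MUL r3<-Mul2 // r0:Add2,r1:20,r2:14,r3:Mul2
cycle 9: stall // r0:Add2,r1:20,r2:14,r3:Mul2
cycle 10: CDB Add2=40; stall // r0:40,r1:20,r2:14,r3:Mul2
cycle 11: CDB Mul1=196; issue MUL r1<-Mul1 // r0:40,r1:Mul1,r2:14,r3:Mul2
cycle 12: stall // r0:40,r1:Mul1,r2:14,r3:Mul2
cycle 13: stall // r0:40,r1:Mul1,r2:14,r3:Mul2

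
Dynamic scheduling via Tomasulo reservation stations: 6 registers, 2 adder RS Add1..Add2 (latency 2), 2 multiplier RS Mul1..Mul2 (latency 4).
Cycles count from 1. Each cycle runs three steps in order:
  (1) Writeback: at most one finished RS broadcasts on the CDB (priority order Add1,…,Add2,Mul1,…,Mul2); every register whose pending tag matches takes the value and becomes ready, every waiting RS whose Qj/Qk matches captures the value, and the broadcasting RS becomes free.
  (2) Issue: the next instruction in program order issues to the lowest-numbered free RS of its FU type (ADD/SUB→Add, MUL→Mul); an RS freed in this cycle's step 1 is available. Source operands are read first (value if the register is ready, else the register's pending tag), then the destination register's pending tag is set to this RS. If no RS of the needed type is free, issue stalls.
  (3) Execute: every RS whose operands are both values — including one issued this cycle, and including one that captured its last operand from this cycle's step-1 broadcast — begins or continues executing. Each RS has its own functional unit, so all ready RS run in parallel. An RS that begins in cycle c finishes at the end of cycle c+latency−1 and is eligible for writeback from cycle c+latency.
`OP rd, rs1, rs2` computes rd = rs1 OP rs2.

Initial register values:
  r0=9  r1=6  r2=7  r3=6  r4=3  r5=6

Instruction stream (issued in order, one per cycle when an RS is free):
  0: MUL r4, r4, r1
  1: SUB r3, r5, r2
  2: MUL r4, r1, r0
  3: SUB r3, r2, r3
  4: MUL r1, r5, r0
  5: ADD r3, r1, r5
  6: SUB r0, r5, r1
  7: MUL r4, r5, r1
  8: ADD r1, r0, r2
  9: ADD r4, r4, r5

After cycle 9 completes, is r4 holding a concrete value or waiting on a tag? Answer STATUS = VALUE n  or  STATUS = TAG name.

  c1: issue MUL r4<-Mul1  regs: r0:9,r1:6,r2:7,r3:6,r4:Mul1,r5:6
  c2: issue SUB r3<-Add1  regs: r0:9,r1:6,r2:7,r3:Add1,r4:Mul1,r5:6
  c3: issue MUL r4<-Mul2  regs: r0:9,r1:6,r2:7,r3:Add1,r4:Mul2,r5:6
  c4: CDB Add1=-1; issue SUB r3<-Add1  regs: r0:9,r1:6,r2:7,r3:Add1,r4:Mul2,r5:6
  c5: CDB Mul1=18; issue MUL r1<-Mul1  regs: r0:9,r1:Mul1,r2:7,r3:Add1,r4:Mul2,r5:6
  c6: CDB Add1=8; issue ADD r3<-Add1  regs: r0:9,r1:Mul1,r2:7,r3:Add1,r4:Mul2,r5:6
  c7: CDB Mul2=54; issue SUB r0<-Add2  regs: r0:Add2,r1:Mul1,r2:7,r3:Add1,r4:54,r5:6
  c8: issue MUL r4<-Mul2  regs: r0:Add2,r1:Mul1,r2:7,r3:Add1,r4:Mul2,r5:6
  c9: CDB Mul1=54; stall  regs: r0:Add2,r1:54,r2:7,r3:Add1,r4:Mul2,r5:6

STATUS = TAG Mul2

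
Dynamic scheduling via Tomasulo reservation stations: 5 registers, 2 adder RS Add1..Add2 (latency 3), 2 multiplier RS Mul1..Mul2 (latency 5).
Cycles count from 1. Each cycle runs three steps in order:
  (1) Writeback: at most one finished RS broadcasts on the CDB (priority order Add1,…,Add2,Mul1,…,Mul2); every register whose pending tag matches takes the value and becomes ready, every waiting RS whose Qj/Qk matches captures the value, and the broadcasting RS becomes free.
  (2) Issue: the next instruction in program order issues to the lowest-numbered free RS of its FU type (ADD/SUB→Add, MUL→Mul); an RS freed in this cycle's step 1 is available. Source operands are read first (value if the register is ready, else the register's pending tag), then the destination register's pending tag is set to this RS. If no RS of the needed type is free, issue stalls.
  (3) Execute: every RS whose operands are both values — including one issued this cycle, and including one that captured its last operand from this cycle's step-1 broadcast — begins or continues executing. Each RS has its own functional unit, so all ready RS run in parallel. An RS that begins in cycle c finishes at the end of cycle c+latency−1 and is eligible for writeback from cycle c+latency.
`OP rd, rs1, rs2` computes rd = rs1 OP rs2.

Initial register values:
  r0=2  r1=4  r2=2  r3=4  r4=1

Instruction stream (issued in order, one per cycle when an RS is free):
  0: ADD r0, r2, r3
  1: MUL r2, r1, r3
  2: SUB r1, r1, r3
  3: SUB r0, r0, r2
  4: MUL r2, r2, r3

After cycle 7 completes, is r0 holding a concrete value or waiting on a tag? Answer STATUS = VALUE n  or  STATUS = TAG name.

STATUS = TAG Add1

c1: issue ADD r0<-Add1 | r0:Add1,r1:4,r2:2,r3:4,r4:1
c2: issue MUL r2<-Mul1 | r0:Add1,r1:4,r2:Mul1,r3:4,r4:1
c3: issue SUB r1<-Add2 | r0:Add1,r1:Add2,r2:Mul1,r3:4,r4:1
c4: CDB Add1=6; issue SUB r0<-Add1 | r0:Add1,r1:Add2,r2:Mul1,r3:4,r4:1
c5: issue MUL r2<-Mul2 | r0:Add1,r1:Add2,r2:Mul2,r3:4,r4:1
c6: CDB Add2=0 | r0:Add1,r1:0,r2:Mul2,r3:4,r4:1
c7: CDB Mul1=16 | r0:Add1,r1:0,r2:Mul2,r3:4,r4:1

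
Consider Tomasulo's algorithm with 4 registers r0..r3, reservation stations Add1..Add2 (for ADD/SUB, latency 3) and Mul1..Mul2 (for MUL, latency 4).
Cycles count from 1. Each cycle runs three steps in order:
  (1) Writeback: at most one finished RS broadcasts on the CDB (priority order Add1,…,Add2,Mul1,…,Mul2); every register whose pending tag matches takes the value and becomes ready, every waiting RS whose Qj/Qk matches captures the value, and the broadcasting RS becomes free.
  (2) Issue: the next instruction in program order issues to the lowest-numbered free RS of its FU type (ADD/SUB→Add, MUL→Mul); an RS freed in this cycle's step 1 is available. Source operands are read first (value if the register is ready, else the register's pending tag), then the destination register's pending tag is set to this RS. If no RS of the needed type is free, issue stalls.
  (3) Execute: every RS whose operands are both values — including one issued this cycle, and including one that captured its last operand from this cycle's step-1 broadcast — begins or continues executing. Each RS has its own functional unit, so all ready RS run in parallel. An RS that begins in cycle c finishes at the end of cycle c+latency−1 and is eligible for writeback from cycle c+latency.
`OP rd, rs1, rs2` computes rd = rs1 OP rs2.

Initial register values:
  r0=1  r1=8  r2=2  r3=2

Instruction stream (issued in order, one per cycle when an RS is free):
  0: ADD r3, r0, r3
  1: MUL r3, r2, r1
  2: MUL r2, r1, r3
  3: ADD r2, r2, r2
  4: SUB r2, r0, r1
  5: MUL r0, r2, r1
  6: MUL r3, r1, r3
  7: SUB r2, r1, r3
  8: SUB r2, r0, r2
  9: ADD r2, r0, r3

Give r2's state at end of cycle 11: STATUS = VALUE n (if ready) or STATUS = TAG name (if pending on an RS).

c1: issue ADD r3<-Add1 | r0:1,r1:8,r2:2,r3:Add1
c2: issue MUL r3<-Mul1 | r0:1,r1:8,r2:2,r3:Mul1
c3: issue MUL r2<-Mul2 | r0:1,r1:8,r2:Mul2,r3:Mul1
c4: CDB Add1=3; issue ADD r2<-Add1 | r0:1,r1:8,r2:Add1,r3:Mul1
c5: issue SUB r2<-Add2 | r0:1,r1:8,r2:Add2,r3:Mul1
c6: CDB Mul1=16; issue MUL r0<-Mul1 | r0:Mul1,r1:8,r2:Add2,r3:16
c7: stall | r0:Mul1,r1:8,r2:Add2,r3:16
c8: CDB Add2=-7; stall | r0:Mul1,r1:8,r2:-7,r3:16
c9: stall | r0:Mul1,r1:8,r2:-7,r3:16
c10: CDB Mul2=128; issue MUL r3<-Mul2 | r0:Mul1,r1:8,r2:-7,r3:Mul2
c11: issue SUB r2<-Add2 | r0:Mul1,r1:8,r2:Add2,r3:Mul2

STATUS = TAG Add2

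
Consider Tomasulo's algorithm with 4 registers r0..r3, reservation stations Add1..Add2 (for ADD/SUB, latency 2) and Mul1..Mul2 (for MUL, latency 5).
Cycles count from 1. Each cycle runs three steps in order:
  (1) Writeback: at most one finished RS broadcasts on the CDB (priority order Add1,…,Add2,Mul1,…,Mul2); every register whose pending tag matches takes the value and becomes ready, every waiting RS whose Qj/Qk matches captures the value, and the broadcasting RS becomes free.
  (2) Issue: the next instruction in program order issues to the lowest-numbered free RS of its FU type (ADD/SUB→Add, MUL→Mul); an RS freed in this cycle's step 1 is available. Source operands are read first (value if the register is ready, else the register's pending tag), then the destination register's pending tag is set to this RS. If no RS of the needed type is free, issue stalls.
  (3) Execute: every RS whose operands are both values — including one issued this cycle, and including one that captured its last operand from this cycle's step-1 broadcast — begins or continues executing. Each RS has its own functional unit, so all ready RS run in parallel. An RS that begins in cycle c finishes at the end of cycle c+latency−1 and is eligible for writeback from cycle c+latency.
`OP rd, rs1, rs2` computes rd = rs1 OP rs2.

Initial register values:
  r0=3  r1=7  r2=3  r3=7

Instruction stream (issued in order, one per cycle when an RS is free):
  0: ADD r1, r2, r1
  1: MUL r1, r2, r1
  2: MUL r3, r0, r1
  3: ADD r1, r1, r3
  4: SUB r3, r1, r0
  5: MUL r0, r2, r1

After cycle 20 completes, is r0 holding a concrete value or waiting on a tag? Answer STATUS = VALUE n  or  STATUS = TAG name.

c1: issue ADD r1<-Add1 | r0:3,r1:Add1,r2:3,r3:7
c2: issue MUL r1<-Mul1 | r0:3,r1:Mul1,r2:3,r3:7
c3: CDB Add1=10; issue MUL r3<-Mul2 | r0:3,r1:Mul1,r2:3,r3:Mul2
c4: issue ADD r1<-Add1 | r0:3,r1:Add1,r2:3,r3:Mul2
c5: issue SUB r3<-Add2 | r0:3,r1:Add1,r2:3,r3:Add2
c6: stall | r0:3,r1:Add1,r2:3,r3:Add2
c7: stall | r0:3,r1:Add1,r2:3,r3:Add2
c8: CDB Mul1=30; issue MUL r0<-Mul1 | r0:Mul1,r1:Add1,r2:3,r3:Add2
c9: - | r0:Mul1,r1:Add1,r2:3,r3:Add2
c10: - | r0:Mul1,r1:Add1,r2:3,r3:Add2
c11: - | r0:Mul1,r1:Add1,r2:3,r3:Add2
c12: - | r0:Mul1,r1:Add1,r2:3,r3:Add2
c13: CDB Mul2=90 | r0:Mul1,r1:Add1,r2:3,r3:Add2
c14: - | r0:Mul1,r1:Add1,r2:3,r3:Add2
c15: CDB Add1=120 | r0:Mul1,r1:120,r2:3,r3:Add2
c16: - | r0:Mul1,r1:120,r2:3,r3:Add2
c17: CDB Add2=117 | r0:Mul1,r1:120,r2:3,r3:117
c18: - | r0:Mul1,r1:120,r2:3,r3:117
c19: - | r0:Mul1,r1:120,r2:3,r3:117
c20: CDB Mul1=360 | r0:360,r1:120,r2:3,r3:117

STATUS = VALUE 360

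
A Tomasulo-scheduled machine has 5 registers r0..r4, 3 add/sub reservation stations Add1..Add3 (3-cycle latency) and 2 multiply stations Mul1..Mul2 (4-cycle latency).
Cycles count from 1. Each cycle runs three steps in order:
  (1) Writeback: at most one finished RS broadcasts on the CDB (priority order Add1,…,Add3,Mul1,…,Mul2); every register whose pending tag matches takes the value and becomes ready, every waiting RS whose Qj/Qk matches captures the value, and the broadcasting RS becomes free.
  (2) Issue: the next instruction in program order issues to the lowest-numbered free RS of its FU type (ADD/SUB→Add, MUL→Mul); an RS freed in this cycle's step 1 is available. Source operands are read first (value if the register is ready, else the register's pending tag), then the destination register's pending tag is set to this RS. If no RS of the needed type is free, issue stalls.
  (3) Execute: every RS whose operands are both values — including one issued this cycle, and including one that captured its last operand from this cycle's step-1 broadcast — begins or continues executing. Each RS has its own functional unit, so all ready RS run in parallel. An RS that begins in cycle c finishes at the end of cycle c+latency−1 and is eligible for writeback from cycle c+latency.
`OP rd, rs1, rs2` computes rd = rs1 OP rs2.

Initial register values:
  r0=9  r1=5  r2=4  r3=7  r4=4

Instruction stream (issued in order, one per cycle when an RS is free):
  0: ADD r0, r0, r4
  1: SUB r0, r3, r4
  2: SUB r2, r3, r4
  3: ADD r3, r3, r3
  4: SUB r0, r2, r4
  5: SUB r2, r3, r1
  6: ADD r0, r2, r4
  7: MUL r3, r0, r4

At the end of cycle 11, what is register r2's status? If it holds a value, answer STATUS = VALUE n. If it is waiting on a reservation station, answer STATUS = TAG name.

c1: issue ADD r0<-Add1 | r0:Add1,r1:5,r2:4,r3:7,r4:4
c2: issue SUB r0<-Add2 | r0:Add2,r1:5,r2:4,r3:7,r4:4
c3: issue SUB r2<-Add3 | r0:Add2,r1:5,r2:Add3,r3:7,r4:4
c4: CDB Add1=13; issue ADD r3<-Add1 | r0:Add2,r1:5,r2:Add3,r3:Add1,r4:4
c5: CDB Add2=3; issue SUB r0<-Add2 | r0:Add2,r1:5,r2:Add3,r3:Add1,r4:4
c6: CDB Add3=3; issue SUB r2<-Add3 | r0:Add2,r1:5,r2:Add3,r3:Add1,r4:4
c7: CDB Add1=14; issue ADD r0<-Add1 | r0:Add1,r1:5,r2:Add3,r3:14,r4:4
c8: issue MUL r3<-Mul1 | r0:Add1,r1:5,r2:Add3,r3:Mul1,r4:4
c9: CDB Add2=-1 | r0:Add1,r1:5,r2:Add3,r3:Mul1,r4:4
c10: CDB Add3=9 | r0:Add1,r1:5,r2:9,r3:Mul1,r4:4
c11: - | r0:Add1,r1:5,r2:9,r3:Mul1,r4:4

STATUS = VALUE 9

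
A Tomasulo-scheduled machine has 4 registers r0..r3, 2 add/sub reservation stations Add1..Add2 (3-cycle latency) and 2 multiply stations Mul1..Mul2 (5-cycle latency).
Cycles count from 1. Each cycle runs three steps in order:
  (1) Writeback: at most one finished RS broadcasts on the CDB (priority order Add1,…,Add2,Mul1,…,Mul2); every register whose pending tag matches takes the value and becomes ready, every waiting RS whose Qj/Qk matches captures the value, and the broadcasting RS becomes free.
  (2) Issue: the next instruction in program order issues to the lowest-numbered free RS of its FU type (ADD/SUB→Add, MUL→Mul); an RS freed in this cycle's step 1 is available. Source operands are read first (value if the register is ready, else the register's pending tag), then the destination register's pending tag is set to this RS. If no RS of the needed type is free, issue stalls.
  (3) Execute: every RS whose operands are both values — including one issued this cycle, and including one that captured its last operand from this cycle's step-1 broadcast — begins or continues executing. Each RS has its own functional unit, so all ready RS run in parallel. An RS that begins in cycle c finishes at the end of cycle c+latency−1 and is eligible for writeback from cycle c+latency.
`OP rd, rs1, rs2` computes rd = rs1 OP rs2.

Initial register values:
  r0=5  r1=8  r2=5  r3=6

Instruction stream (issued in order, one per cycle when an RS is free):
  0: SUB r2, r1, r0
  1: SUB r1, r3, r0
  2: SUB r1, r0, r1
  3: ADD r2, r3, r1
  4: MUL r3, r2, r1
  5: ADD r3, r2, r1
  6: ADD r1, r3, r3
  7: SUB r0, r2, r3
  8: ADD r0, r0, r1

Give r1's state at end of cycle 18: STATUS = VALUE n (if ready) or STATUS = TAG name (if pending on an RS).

STATUS = VALUE 28

c1: issue SUB r2<-Add1 | r0:5,r1:8,r2:Add1,r3:6
c2: issue SUB r1<-Add2 | r0:5,r1:Add2,r2:Add1,r3:6
c3: stall | r0:5,r1:Add2,r2:Add1,r3:6
c4: CDB Add1=3; issue SUB r1<-Add1 | r0:5,r1:Add1,r2:3,r3:6
c5: CDB Add2=1; issue ADD r2<-Add2 | r0:5,r1:Add1,r2:Add2,r3:6
c6: issue MUL r3<-Mul1 | r0:5,r1:Add1,r2:Add2,r3:Mul1
c7: stall | r0:5,r1:Add1,r2:Add2,r3:Mul1
c8: CDB Add1=4; issue ADD r3<-Add1 | r0:5,r1:4,r2:Add2,r3:Add1
c9: stall | r0:5,r1:4,r2:Add2,r3:Add1
c10: stall | r0:5,r1:4,r2:Add2,r3:Add1
c11: CDB Add2=10; issue ADD r1<-Add2 | r0:5,r1:Add2,r2:10,r3:Add1
c12: stall | r0:5,r1:Add2,r2:10,r3:Add1
c13: stall | r0:5,r1:Add2,r2:10,r3:Add1
c14: CDB Add1=14; issue SUB r0<-Add1 | r0:Add1,r1:Add2,r2:10,r3:14
c15: stall | r0:Add1,r1:Add2,r2:10,r3:14
c16: CDB Mul1=40; stall | r0:Add1,r1:Add2,r2:10,r3:14
c17: CDB Add1=-4; issue ADD r0<-Add1 | r0:Add1,r1:Add2,r2:10,r3:14
c18: CDB Add2=28 | r0:Add1,r1:28,r2:10,r3:14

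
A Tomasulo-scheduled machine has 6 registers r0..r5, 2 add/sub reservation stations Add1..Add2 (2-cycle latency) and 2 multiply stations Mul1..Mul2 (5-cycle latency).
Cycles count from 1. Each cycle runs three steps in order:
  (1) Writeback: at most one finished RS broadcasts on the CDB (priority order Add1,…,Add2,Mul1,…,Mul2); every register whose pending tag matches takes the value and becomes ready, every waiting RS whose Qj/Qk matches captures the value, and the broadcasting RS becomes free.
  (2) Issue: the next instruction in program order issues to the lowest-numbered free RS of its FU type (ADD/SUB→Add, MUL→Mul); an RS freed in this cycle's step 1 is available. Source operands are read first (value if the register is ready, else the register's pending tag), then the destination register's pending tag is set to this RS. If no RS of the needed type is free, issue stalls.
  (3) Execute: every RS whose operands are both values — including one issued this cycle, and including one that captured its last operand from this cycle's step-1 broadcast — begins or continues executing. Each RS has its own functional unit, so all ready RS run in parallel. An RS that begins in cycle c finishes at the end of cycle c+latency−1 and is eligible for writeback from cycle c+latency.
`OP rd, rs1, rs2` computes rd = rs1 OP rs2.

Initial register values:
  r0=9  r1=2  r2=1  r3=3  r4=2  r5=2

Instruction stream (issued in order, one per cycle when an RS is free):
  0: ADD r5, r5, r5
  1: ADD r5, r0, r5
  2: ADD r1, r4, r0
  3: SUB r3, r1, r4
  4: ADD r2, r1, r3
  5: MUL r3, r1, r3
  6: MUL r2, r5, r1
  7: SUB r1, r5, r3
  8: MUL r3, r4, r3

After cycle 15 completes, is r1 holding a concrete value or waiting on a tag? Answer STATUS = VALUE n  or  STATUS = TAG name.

STATUS = VALUE -86

  c1: issue ADD r5<-Add1  regs: r0:9,r1:2,r2:1,r3:3,r4:2,r5:Add1
  c2: issue ADD r5<-Add2  regs: r0:9,r1:2,r2:1,r3:3,r4:2,r5:Add2
  c3: CDB Add1=4; issue ADD r1<-Add1  regs: r0:9,r1:Add1,r2:1,r3:3,r4:2,r5:Add2
  c4: stall  regs: r0:9,r1:Add1,r2:1,r3:3,r4:2,r5:Add2
  c5: CDB Add1=11; issue SUB r3<-Add1  regs: r0:9,r1:11,r2:1,r3:Add1,r4:2,r5:Add2
  c6: CDB Add2=13; issue ADD r2<-Add2  regs: r0:9,r1:11,r2:Add2,r3:Add1,r4:2,r5:13
  c7: CDB Add1=9; issue MUL r3<-Mul1  regs: r0:9,r1:11,r2:Add2,r3:Mul1,r4:2,r5:13
  c8: issue MUL r2<-Mul2  regs: r0:9,r1:11,r2:Mul2,r3:Mul1,r4:2,r5:13
  c9: CDB Add2=20; issue SUB r1<-Add1  regs: r0:9,r1:Add1,r2:Mul2,r3:Mul1,r4:2,r5:13
  c10: stall  regs: r0:9,r1:Add1,r2:Mul2,r3:Mul1,r4:2,r5:13
  c11: stall  regs: r0:9,r1:Add1,r2:Mul2,r3:Mul1,r4:2,r5:13
  c12: CDB Mul1=99; issue MUL r3<-Mul1  regs: r0:9,r1:Add1,r2:Mul2,r3:Mul1,r4:2,r5:13
  c13: CDB Mul2=143  regs: r0:9,r1:Add1,r2:143,r3:Mul1,r4:2,r5:13
  c14: CDB Add1=-86  regs: r0:9,r1:-86,r2:143,r3:Mul1,r4:2,r5:13
  c15: -  regs: r0:9,r1:-86,r2:143,r3:Mul1,r4:2,r5:13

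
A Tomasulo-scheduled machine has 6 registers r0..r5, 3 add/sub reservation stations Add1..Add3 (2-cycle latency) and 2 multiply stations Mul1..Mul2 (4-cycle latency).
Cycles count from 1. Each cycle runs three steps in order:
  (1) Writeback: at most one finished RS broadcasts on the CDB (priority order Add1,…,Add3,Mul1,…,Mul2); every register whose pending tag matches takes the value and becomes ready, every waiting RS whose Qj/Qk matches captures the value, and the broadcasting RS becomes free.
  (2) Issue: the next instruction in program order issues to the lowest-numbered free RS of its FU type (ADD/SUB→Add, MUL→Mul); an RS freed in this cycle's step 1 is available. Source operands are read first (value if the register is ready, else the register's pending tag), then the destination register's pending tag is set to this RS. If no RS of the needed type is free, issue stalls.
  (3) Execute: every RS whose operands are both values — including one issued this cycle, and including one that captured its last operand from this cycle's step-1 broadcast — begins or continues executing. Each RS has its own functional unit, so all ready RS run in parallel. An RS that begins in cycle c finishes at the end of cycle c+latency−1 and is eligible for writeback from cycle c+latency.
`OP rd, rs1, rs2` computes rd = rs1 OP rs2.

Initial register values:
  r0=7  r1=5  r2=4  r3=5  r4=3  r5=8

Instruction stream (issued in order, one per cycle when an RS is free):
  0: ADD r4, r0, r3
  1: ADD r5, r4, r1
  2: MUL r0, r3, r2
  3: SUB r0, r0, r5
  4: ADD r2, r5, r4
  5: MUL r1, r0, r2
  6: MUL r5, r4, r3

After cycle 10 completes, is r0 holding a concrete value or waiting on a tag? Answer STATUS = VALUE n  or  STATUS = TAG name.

STATUS = VALUE 3

  c1: issue ADD r4<-Add1  regs: r0:7,r1:5,r2:4,r3:5,r4:Add1,r5:8
  c2: issue ADD r5<-Add2  regs: r0:7,r1:5,r2:4,r3:5,r4:Add1,r5:Add2
  c3: CDB Add1=12; issue MUL r0<-Mul1  regs: r0:Mul1,r1:5,r2:4,r3:5,r4:12,r5:Add2
  c4: issue SUB r0<-Add1  regs: r0:Add1,r1:5,r2:4,r3:5,r4:12,r5:Add2
  c5: CDB Add2=17; issue ADD r2<-Add2  regs: r0:Add1,r1:5,r2:Add2,r3:5,r4:12,r5:17
  c6: issue MUL r1<-Mul2  regs: r0:Add1,r1:Mul2,r2:Add2,r3:5,r4:12,r5:17
  c7: CDB Add2=29; stall  regs: r0:Add1,r1:Mul2,r2:29,r3:5,r4:12,r5:17
  c8: CDB Mul1=20; issue MUL r5<-Mul1  regs: r0:Add1,r1:Mul2,r2:29,r3:5,r4:12,r5:Mul1
  c9: -  regs: r0:Add1,r1:Mul2,r2:29,r3:5,r4:12,r5:Mul1
  c10: CDB Add1=3  regs: r0:3,r1:Mul2,r2:29,r3:5,r4:12,r5:Mul1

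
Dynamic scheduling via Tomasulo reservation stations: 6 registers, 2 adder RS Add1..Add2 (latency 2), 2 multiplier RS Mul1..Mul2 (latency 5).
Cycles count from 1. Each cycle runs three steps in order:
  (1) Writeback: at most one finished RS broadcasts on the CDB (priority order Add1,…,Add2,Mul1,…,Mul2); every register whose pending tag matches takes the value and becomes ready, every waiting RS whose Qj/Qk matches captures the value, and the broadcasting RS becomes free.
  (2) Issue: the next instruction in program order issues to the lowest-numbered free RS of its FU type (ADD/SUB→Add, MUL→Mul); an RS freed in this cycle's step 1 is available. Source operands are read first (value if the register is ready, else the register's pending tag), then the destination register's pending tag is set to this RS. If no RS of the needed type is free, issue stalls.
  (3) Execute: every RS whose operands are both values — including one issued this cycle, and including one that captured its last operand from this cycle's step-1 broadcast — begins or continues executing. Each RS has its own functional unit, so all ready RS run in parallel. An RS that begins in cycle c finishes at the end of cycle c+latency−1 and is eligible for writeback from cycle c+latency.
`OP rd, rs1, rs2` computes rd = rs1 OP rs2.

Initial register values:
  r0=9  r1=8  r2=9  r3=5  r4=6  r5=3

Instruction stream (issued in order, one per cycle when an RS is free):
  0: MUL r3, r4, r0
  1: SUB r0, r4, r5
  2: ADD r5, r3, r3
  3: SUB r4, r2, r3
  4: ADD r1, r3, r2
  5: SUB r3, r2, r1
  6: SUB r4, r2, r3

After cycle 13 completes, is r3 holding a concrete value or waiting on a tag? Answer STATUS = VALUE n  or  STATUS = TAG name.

c1: issue MUL r3<-Mul1 | r0:9,r1:8,r2:9,r3:Mul1,r4:6,r5:3
c2: issue SUB r0<-Add1 | r0:Add1,r1:8,r2:9,r3:Mul1,r4:6,r5:3
c3: issue ADD r5<-Add2 | r0:Add1,r1:8,r2:9,r3:Mul1,r4:6,r5:Add2
c4: CDB Add1=3; issue SUB r4<-Add1 | r0:3,r1:8,r2:9,r3:Mul1,r4:Add1,r5:Add2
c5: stall | r0:3,r1:8,r2:9,r3:Mul1,r4:Add1,r5:Add2
c6: CDB Mul1=54; stall | r0:3,r1:8,r2:9,r3:54,r4:Add1,r5:Add2
c7: stall | r0:3,r1:8,r2:9,r3:54,r4:Add1,r5:Add2
c8: CDB Add1=-45; issue ADD r1<-Add1 | r0:3,r1:Add1,r2:9,r3:54,r4:-45,r5:Add2
c9: CDB Add2=108; issue SUB r3<-Add2 | r0:3,r1:Add1,r2:9,r3:Add2,r4:-45,r5:108
c10: CDB Add1=63; issue SUB r4<-Add1 | r0:3,r1:63,r2:9,r3:Add2,r4:Add1,r5:108
c11: - | r0:3,r1:63,r2:9,r3:Add2,r4:Add1,r5:108
c12: CDB Add2=-54 | r0:3,r1:63,r2:9,r3:-54,r4:Add1,r5:108
c13: - | r0:3,r1:63,r2:9,r3:-54,r4:Add1,r5:108

STATUS = VALUE -54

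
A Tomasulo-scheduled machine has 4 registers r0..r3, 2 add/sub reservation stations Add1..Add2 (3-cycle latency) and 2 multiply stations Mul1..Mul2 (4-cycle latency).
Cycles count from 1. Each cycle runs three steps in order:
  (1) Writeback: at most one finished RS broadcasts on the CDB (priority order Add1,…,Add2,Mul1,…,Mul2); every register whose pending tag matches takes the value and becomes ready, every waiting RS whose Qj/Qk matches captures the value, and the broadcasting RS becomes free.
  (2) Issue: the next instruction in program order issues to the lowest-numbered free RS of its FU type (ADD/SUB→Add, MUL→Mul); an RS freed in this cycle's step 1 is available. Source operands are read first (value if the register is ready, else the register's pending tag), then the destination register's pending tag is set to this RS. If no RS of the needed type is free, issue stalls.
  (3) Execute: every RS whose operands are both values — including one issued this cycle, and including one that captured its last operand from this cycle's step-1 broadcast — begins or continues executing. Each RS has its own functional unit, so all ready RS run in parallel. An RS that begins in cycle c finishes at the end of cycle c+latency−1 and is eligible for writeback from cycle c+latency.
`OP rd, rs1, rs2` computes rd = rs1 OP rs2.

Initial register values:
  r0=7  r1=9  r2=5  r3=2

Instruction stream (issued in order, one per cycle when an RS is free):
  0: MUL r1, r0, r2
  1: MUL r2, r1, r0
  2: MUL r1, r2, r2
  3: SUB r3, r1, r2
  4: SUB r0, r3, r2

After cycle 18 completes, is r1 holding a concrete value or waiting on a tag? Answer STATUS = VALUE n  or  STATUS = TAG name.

c1: issue MUL r1<-Mul1 | r0:7,r1:Mul1,r2:5,r3:2
c2: issue MUL r2<-Mul2 | r0:7,r1:Mul1,r2:Mul2,r3:2
c3: stall | r0:7,r1:Mul1,r2:Mul2,r3:2
c4: stall | r0:7,r1:Mul1,r2:Mul2,r3:2
c5: CDB Mul1=35; issue MUL r1<-Mul1 | r0:7,r1:Mul1,r2:Mul2,r3:2
c6: issue SUB r3<-Add1 | r0:7,r1:Mul1,r2:Mul2,r3:Add1
c7: issue SUB r0<-Add2 | r0:Add2,r1:Mul1,r2:Mul2,r3:Add1
c8: - | r0:Add2,r1:Mul1,r2:Mul2,r3:Add1
c9: CDB Mul2=245 | r0:Add2,r1:Mul1,r2:245,r3:Add1
c10: - | r0:Add2,r1:Mul1,r2:245,r3:Add1
c11: - | r0:Add2,r1:Mul1,r2:245,r3:Add1
c12: - | r0:Add2,r1:Mul1,r2:245,r3:Add1
c13: CDB Mul1=60025 | r0:Add2,r1:60025,r2:245,r3:Add1
c14: - | r0:Add2,r1:60025,r2:245,r3:Add1
c15: - | r0:Add2,r1:60025,r2:245,r3:Add1
c16: CDB Add1=59780 | r0:Add2,r1:60025,r2:245,r3:59780
c17: - | r0:Add2,r1:60025,r2:245,r3:59780
c18: - | r0:Add2,r1:60025,r2:245,r3:59780

STATUS = VALUE 60025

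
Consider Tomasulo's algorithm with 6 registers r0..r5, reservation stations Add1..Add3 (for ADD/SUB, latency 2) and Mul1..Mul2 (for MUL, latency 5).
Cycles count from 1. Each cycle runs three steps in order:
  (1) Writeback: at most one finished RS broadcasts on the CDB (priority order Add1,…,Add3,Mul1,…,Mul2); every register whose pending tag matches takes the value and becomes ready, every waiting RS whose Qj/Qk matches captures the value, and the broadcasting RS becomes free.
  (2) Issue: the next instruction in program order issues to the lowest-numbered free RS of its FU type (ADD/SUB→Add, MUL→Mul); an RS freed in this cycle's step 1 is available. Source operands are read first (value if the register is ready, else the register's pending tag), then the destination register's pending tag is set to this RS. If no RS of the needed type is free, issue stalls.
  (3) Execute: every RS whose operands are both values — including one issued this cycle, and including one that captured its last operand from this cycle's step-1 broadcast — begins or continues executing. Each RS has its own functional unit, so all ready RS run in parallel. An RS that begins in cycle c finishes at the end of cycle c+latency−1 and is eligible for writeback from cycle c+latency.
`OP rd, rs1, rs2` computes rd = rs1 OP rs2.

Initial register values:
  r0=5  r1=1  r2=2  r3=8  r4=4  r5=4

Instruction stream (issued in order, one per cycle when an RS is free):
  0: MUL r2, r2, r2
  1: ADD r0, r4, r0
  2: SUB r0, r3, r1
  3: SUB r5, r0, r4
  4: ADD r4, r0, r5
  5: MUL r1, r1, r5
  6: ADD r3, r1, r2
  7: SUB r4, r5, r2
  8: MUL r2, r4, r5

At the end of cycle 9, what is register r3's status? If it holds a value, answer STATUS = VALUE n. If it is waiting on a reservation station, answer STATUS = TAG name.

STATUS = TAG Add1

c1: issue MUL r2<-Mul1 | r0:5,r1:1,r2:Mul1,r3:8,r4:4,r5:4
c2: issue ADD r0<-Add1 | r0:Add1,r1:1,r2:Mul1,r3:8,r4:4,r5:4
c3: issue SUB r0<-Add2 | r0:Add2,r1:1,r2:Mul1,r3:8,r4:4,r5:4
c4: CDB Add1=9; issue SUB r5<-Add1 | r0:Add2,r1:1,r2:Mul1,r3:8,r4:4,r5:Add1
c5: CDB Add2=7; issue ADD r4<-Add2 | r0:7,r1:1,r2:Mul1,r3:8,r4:Add2,r5:Add1
c6: CDB Mul1=4; issue MUL r1<-Mul1 | r0:7,r1:Mul1,r2:4,r3:8,r4:Add2,r5:Add1
c7: CDB Add1=3; issue ADD r3<-Add1 | r0:7,r1:Mul1,r2:4,r3:Add1,r4:Add2,r5:3
c8: issue SUB r4<-Add3 | r0:7,r1:Mul1,r2:4,r3:Add1,r4:Add3,r5:3
c9: CDB Add2=10; issue MUL r2<-Mul2 | r0:7,r1:Mul1,r2:Mul2,r3:Add1,r4:Add3,r5:3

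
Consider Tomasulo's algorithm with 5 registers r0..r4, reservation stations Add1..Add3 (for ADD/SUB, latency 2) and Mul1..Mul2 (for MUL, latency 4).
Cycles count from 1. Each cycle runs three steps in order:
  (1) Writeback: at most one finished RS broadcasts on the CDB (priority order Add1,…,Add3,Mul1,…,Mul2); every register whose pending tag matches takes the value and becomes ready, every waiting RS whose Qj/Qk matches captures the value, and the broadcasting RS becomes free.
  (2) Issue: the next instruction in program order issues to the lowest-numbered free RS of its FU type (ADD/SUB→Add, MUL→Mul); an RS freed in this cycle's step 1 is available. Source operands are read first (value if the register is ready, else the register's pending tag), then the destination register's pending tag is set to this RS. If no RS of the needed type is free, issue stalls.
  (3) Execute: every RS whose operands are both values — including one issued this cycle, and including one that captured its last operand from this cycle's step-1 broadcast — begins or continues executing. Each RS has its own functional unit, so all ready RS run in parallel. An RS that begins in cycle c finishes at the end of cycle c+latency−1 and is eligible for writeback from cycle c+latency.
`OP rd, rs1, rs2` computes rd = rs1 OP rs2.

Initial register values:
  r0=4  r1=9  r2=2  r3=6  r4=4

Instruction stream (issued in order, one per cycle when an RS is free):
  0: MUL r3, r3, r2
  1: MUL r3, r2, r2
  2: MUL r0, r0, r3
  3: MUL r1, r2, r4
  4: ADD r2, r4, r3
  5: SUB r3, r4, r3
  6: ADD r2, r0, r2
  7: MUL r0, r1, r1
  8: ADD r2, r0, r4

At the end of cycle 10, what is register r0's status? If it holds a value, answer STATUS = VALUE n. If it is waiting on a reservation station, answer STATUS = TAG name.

STATUS = TAG Mul1

  c1: issue MUL r3<-Mul1  regs: r0:4,r1:9,r2:2,r3:Mul1,r4:4
  c2: issue MUL r3<-Mul2  regs: r0:4,r1:9,r2:2,r3:Mul2,r4:4
  c3: stall  regs: r0:4,r1:9,r2:2,r3:Mul2,r4:4
  c4: stall  regs: r0:4,r1:9,r2:2,r3:Mul2,r4:4
  c5: CDB Mul1=12; issue MUL r0<-Mul1  regs: r0:Mul1,r1:9,r2:2,r3:Mul2,r4:4
  c6: CDB Mul2=4; issue MUL r1<-Mul2  regs: r0:Mul1,r1:Mul2,r2:2,r3:4,r4:4
  c7: issue ADD r2<-Add1  regs: r0:Mul1,r1:Mul2,r2:Add1,r3:4,r4:4
  c8: issue SUB r3<-Add2  regs: r0:Mul1,r1:Mul2,r2:Add1,r3:Add2,r4:4
  c9: CDB Add1=8; issue ADD r2<-Add1  regs: r0:Mul1,r1:Mul2,r2:Add1,r3:Add2,r4:4
  c10: CDB Add2=0; stall  regs: r0:Mul1,r1:Mul2,r2:Add1,r3:0,r4:4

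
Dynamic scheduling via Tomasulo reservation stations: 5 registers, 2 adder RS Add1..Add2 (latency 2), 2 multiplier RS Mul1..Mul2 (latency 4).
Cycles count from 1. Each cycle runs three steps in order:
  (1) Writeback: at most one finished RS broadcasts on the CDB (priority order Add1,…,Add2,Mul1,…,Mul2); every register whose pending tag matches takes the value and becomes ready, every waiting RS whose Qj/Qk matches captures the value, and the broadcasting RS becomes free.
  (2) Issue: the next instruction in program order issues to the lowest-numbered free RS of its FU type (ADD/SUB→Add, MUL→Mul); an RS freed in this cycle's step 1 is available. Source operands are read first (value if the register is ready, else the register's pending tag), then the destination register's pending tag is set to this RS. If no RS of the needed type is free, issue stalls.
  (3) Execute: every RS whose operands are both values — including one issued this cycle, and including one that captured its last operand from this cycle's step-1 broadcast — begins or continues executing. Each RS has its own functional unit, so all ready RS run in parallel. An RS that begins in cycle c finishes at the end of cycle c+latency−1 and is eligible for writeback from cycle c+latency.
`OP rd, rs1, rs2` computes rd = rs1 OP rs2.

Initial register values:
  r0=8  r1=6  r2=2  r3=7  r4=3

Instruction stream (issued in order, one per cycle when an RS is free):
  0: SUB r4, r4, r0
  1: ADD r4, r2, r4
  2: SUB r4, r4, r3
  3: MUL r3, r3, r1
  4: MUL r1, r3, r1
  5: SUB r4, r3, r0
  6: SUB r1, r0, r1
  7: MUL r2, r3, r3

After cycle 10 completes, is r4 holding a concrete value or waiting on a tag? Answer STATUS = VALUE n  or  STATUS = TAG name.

  c1: issue SUB r4<-Add1  regs: r0:8,r1:6,r2:2,r3:7,r4:Add1
  c2: issue ADD r4<-Add2  regs: r0:8,r1:6,r2:2,r3:7,r4:Add2
  c3: CDB Add1=-5; issue SUB r4<-Add1  regs: r0:8,r1:6,r2:2,r3:7,r4:Add1
  c4: issue MUL r3<-Mul1  regs: r0:8,r1:6,r2:2,r3:Mul1,r4:Add1
  c5: CDB Add2=-3; issue MUL r1<-Mul2  regs: r0:8,r1:Mul2,r2:2,r3:Mul1,r4:Add1
  c6: issue SUB r4<-Add2  regs: r0:8,r1:Mul2,r2:2,r3:Mul1,r4:Add2
  c7: CDB Add1=-10; issue SUB r1<-Add1  regs: r0:8,r1:Add1,r2:2,r3:Mul1,r4:Add2
  c8: CDB Mul1=42; issue MUL r2<-Mul1  regs: r0:8,r1:Add1,r2:Mul1,r3:42,r4:Add2
  c9: -  regs: r0:8,r1:Add1,r2:Mul1,r3:42,r4:Add2
  c10: CDB Add2=34  regs: r0:8,r1:Add1,r2:Mul1,r3:42,r4:34

STATUS = VALUE 34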